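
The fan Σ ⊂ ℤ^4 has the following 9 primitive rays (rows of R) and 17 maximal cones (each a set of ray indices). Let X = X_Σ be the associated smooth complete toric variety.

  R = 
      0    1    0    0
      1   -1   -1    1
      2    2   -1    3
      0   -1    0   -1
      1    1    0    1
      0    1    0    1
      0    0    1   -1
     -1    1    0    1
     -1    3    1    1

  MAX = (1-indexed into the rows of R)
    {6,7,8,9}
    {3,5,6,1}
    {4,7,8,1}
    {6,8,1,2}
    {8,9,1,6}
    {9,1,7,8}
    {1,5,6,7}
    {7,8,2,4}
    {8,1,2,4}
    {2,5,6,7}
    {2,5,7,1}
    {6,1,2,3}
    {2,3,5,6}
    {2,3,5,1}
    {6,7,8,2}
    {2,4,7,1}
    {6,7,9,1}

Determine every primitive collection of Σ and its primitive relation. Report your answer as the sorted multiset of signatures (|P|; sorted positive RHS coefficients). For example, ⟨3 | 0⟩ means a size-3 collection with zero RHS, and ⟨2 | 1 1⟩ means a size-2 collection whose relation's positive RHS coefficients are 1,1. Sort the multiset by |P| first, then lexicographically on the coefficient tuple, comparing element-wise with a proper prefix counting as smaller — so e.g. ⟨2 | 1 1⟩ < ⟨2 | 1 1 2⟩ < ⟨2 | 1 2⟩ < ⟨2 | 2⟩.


|primitive collections| = 14. Relations:

  • {4,6}:  v_{4} + v_{6} = 0  ⟹  sig = ⟨2 | 0⟩
  • {3,4}:  v_{3} + v_{4} = v_{1} + v_{2} + v_{5}  ⟹  sig = ⟨2 | 1 1 1⟩
  • {4,5}:  v_{4} + v_{5} = v_{1} + v_{2} + v_{7}  ⟹  sig = ⟨2 | 1 1 1⟩
  • {4,9}:  v_{4} + v_{9} = v_{1} + v_{7} + v_{8}  ⟹  sig = ⟨2 | 1 1 1⟩
  • {3,8}:  v_{3} + v_{8} = v_{1} + v_{2} + 3·v_{6}  ⟹  sig = ⟨2 | 1 1 3⟩
  • {3,9}:  v_{3} + v_{9} = v_{1} + v_{5} + 3·v_{6}  ⟹  sig = ⟨2 | 1 1 3⟩
  • {5,9}:  v_{5} + v_{9} = v_{1} + 3·v_{6} + v_{7}  ⟹  sig = ⟨2 | 1 1 3⟩
  • {2,9}:  v_{2} + v_{9} = 2·v_{6}  ⟹  sig = ⟨2 | 2⟩
  • {3,7}:  v_{3} + v_{7} = 2·v_{5}  ⟹  sig = ⟨2 | 2⟩
  • {5,8}:  v_{5} + v_{8} = 2·v_{6}  ⟹  sig = ⟨2 | 2⟩
  • {1,2,5,6}:  v_{1} + v_{2} + v_{5} + v_{6} = v_{3}  ⟹  sig = ⟨4 | 1⟩
  • {1,2,6,7}:  v_{1} + v_{2} + v_{6} + v_{7} = v_{5}  ⟹  sig = ⟨4 | 1⟩
  • {1,2,7,8}:  v_{1} + v_{2} + v_{7} + v_{8} = v_{6}  ⟹  sig = ⟨4 | 1⟩
  • {1,6,7,8}:  v_{1} + v_{6} + v_{7} + v_{8} = v_{9}  ⟹  sig = ⟨4 | 1⟩

Sorted signature multiset PRS(X):
{ ⟨2 | 0⟩,  ⟨2 | 1 1 1⟩ ×3,  ⟨2 | 1 1 3⟩ ×3,  ⟨2 | 2⟩ ×3,  ⟨4 | 1⟩ ×4 }


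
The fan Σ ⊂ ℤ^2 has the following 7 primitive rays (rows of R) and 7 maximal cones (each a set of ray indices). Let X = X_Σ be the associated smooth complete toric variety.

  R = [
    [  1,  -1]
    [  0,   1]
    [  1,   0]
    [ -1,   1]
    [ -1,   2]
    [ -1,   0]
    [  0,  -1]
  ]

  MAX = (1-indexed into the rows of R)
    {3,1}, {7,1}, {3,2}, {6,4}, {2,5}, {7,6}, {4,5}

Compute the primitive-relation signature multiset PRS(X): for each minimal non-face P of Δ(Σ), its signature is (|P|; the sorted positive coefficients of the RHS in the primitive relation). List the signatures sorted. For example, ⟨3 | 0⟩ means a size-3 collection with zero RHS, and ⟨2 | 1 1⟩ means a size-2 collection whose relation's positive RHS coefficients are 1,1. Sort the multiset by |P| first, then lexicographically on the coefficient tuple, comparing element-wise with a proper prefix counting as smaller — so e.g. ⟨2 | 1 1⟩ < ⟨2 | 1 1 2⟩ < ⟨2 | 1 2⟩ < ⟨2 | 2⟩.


14 collections generate NE(X_Σ); each relation:

  P = {1,4}:  v_{1} + v_{4} = 0  so sig = ⟨2 | 0⟩
  P = {2,7}:  v_{2} + v_{7} = 0  so sig = ⟨2 | 0⟩
  P = {3,6}:  v_{3} + v_{6} = 0  so sig = ⟨2 | 0⟩
  P = {1,2}:  v_{1} + v_{2} = v_{3}  so sig = ⟨2 | 1⟩
  P = {1,5}:  v_{1} + v_{5} = v_{2}  so sig = ⟨2 | 1⟩
  P = {1,6}:  v_{1} + v_{6} = v_{7}  so sig = ⟨2 | 1⟩
  P = {2,4}:  v_{2} + v_{4} = v_{5}  so sig = ⟨2 | 1⟩
  P = {2,6}:  v_{2} + v_{6} = v_{4}  so sig = ⟨2 | 1⟩
  P = {3,4}:  v_{3} + v_{4} = v_{2}  so sig = ⟨2 | 1⟩
  P = {3,7}:  v_{3} + v_{7} = v_{1}  so sig = ⟨2 | 1⟩
  P = {4,7}:  v_{4} + v_{7} = v_{6}  so sig = ⟨2 | 1⟩
  P = {5,7}:  v_{5} + v_{7} = v_{4}  so sig = ⟨2 | 1⟩
  P = {3,5}:  v_{3} + v_{5} = 2·v_{2}  so sig = ⟨2 | 2⟩
  P = {5,6}:  v_{5} + v_{6} = 2·v_{4}  so sig = ⟨2 | 2⟩

so the primitive-relation signature multiset is
    ⟨2 | 0⟩
    ⟨2 | 0⟩
    ⟨2 | 0⟩
    ⟨2 | 1⟩
    ⟨2 | 1⟩
    ⟨2 | 1⟩
    ⟨2 | 1⟩
    ⟨2 | 1⟩
    ⟨2 | 1⟩
    ⟨2 | 1⟩
    ⟨2 | 1⟩
    ⟨2 | 1⟩
    ⟨2 | 2⟩
    ⟨2 | 2⟩


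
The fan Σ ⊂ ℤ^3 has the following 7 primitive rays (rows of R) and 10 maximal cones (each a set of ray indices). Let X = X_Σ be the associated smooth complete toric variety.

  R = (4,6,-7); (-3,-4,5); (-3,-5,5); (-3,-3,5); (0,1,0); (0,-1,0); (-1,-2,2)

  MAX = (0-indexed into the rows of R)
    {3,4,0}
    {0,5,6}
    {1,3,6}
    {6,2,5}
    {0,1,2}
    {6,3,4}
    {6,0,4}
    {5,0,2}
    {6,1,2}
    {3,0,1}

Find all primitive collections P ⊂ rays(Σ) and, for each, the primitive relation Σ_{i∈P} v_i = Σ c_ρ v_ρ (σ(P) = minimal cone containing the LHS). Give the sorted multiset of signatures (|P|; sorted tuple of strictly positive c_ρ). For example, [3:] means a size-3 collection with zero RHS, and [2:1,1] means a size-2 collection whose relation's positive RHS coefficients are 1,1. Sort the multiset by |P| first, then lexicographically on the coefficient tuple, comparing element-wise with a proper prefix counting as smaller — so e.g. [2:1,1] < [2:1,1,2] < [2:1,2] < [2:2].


|primitive collections| = 9. Relations:

  {4,5}:  v_{4} + v_{5} = 0 ; sig = [2:]
  {1,4}:  v_{1} + v_{4} = v_{3} ; sig = [2:1]
  {1,5}:  v_{1} + v_{5} = v_{2} ; sig = [2:1]
  {2,4}:  v_{2} + v_{4} = v_{1} ; sig = [2:1]
  {3,5}:  v_{3} + v_{5} = v_{1} ; sig = [2:1]
  {2,3}:  v_{2} + v_{3} = 2·v_{1} ; sig = [2:2]
  {0,1,6}:  v_{0} + v_{1} + v_{6} = 0 ; sig = [3:]
  {0,2,6}:  v_{0} + v_{2} + v_{6} = v_{5} ; sig = [3:1]
  {0,3,6}:  v_{0} + v_{3} + v_{6} = v_{4} ; sig = [3:1]

so the primitive-relation signature multiset is
{ [2:],  [2:1] ×4,  [2:2],  [3:],  [3:1] ×2 }


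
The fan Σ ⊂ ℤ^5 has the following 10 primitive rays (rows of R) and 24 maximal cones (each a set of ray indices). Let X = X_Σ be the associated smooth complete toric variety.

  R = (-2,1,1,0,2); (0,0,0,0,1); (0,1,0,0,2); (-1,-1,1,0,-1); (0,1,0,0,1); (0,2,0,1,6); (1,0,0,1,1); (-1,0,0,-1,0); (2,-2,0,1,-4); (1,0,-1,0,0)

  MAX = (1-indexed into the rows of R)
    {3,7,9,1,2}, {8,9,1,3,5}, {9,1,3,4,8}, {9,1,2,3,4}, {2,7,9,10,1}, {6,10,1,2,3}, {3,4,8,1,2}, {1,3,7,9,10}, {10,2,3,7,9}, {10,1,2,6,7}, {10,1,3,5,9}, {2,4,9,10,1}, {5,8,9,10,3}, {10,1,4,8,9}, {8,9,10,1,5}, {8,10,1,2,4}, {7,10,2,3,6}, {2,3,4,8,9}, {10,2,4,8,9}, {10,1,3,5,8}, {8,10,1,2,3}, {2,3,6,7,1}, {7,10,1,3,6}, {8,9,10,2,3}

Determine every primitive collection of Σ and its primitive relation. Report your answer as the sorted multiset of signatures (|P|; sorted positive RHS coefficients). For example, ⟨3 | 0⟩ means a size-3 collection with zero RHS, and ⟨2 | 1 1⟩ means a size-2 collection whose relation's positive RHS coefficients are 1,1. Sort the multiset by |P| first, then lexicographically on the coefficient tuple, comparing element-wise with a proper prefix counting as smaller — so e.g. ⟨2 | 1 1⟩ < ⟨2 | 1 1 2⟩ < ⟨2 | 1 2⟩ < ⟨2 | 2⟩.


14 minimal non-faces of Δ(Σ) (on 10 rays):

  P={2,5}:  v_{2} + v_{5} = v_{3} — sig = ⟨2 | 1⟩
  P={7,8}:  v_{7} + v_{8} = v_{2} — sig = ⟨2 | 1⟩
  P={4,5}:  v_{4} + v_{5} = v_{1} + v_{3} + v_{8} + v_{9} — sig = ⟨2 | 1 1 1 1⟩
  P={5,6}:  v_{5} + v_{6} = v_{1} + 2·v_{3} + v_{7} + v_{10} — sig = ⟨2 | 1 1 1 2⟩
  P={5,7}:  v_{5} + v_{7} = v_{1} + 2·v_{3} + v_{9} + v_{10} — sig = ⟨2 | 1 1 1 2⟩
  P={6,8}:  v_{6} + v_{8} = v_{1} + 2·v_{2} + v_{3} + v_{10} — sig = ⟨2 | 1 1 1 2⟩
  P={4,6}:  v_{4} + v_{6} = v_{1} + 2·v_{2} + v_{7} — sig = ⟨2 | 1 1 2⟩
  P={4,7}:  v_{4} + v_{7} = v_{1} + 2·v_{2} + v_{9} — sig = ⟨2 | 1 1 2⟩
  P={6,9}:  v_{6} + v_{9} = 2·v_{7} — sig = ⟨2 | 2⟩
  P={3,4,10}:  v_{3} + v_{4} + v_{10} = v_{2} — sig = ⟨3 | 1⟩
  P={1,2,8,9}:  v_{1} + v_{2} + v_{8} + v_{9} = v_{4} — sig = ⟨4 | 1⟩
  P={1,3,8,9,10}:  v_{1} + v_{3} + v_{8} + v_{9} + v_{10} = 0 — sig = ⟨5 | 0⟩
  P={1,2,3,7,10}:  v_{1} + v_{2} + v_{3} + v_{7} + v_{10} = v_{6} — sig = ⟨5 | 1⟩
  P={1,2,3,9,10}:  v_{1} + v_{2} + v_{3} + v_{9} + v_{10} = v_{7} — sig = ⟨5 | 1⟩

so the primitive-relation signature multiset is
[⟨2 | 1⟩, ⟨2 | 1⟩, ⟨2 | 1 1 1 1⟩, ⟨2 | 1 1 1 2⟩, ⟨2 | 1 1 1 2⟩, ⟨2 | 1 1 1 2⟩, ⟨2 | 1 1 2⟩, ⟨2 | 1 1 2⟩, ⟨2 | 2⟩, ⟨3 | 1⟩, ⟨4 | 1⟩, ⟨5 | 0⟩, ⟨5 | 1⟩, ⟨5 | 1⟩]


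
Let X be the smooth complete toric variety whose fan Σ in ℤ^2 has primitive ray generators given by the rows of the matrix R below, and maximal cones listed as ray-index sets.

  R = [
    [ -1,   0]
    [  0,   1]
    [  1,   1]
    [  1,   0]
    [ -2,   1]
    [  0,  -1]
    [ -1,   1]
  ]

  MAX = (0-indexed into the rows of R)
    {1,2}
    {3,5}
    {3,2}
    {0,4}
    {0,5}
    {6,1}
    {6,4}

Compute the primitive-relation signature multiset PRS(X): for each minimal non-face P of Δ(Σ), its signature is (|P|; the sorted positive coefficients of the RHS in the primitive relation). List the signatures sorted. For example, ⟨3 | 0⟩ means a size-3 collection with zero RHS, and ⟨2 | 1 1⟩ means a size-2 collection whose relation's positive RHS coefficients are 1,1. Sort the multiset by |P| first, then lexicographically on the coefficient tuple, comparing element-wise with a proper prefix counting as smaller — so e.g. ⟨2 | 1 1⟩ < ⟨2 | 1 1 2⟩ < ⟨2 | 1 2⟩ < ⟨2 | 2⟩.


|primitive collections| = 14. Relations:

  P = {0,3}:  v_{0} + v_{3} = 0  →  sig = ⟨2 | 0⟩
  P = {1,5}:  v_{1} + v_{5} = 0  →  sig = ⟨2 | 0⟩
  P = {0,1}:  v_{0} + v_{1} = v_{6}  →  sig = ⟨2 | 1⟩
  P = {0,2}:  v_{0} + v_{2} = v_{1}  →  sig = ⟨2 | 1⟩
  P = {0,6}:  v_{0} + v_{6} = v_{4}  →  sig = ⟨2 | 1⟩
  P = {1,3}:  v_{1} + v_{3} = v_{2}  →  sig = ⟨2 | 1⟩
  P = {2,5}:  v_{2} + v_{5} = v_{3}  →  sig = ⟨2 | 1⟩
  P = {3,4}:  v_{3} + v_{4} = v_{6}  →  sig = ⟨2 | 1⟩
  P = {3,6}:  v_{3} + v_{6} = v_{1}  →  sig = ⟨2 | 1⟩
  P = {5,6}:  v_{5} + v_{6} = v_{0}  →  sig = ⟨2 | 1⟩
  P = {2,4}:  v_{2} + v_{4} = v_{1} + v_{6}  →  sig = ⟨2 | 1 1⟩
  P = {1,4}:  v_{1} + v_{4} = 2·v_{6}  →  sig = ⟨2 | 2⟩
  P = {2,6}:  v_{2} + v_{6} = 2·v_{1}  →  sig = ⟨2 | 2⟩
  P = {4,5}:  v_{4} + v_{5} = 2·v_{0}  →  sig = ⟨2 | 2⟩

Sorted signature multiset PRS(X):
{ ⟨2 | 0⟩ ×2,  ⟨2 | 1⟩ ×8,  ⟨2 | 1 1⟩,  ⟨2 | 2⟩ ×3 }


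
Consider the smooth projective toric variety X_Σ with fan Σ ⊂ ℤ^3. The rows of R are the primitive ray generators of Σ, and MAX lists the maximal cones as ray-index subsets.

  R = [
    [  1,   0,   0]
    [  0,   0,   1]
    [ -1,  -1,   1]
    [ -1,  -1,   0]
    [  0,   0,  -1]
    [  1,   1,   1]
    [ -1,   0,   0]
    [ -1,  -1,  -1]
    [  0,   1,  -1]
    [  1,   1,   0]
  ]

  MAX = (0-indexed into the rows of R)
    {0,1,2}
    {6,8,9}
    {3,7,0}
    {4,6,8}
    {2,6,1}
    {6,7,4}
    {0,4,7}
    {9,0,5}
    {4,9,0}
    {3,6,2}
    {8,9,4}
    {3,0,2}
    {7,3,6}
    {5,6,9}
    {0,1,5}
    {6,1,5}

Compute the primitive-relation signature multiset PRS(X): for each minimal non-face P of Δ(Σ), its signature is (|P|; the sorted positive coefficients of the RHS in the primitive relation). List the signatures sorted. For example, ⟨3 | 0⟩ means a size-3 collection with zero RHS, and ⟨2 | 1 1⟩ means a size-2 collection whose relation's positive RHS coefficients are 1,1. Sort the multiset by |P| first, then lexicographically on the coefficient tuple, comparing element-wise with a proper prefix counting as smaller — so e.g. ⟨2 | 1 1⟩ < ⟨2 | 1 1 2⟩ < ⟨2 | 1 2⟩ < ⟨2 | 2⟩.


22 collections generate NE(X_Σ); each relation:

  P={0,6}:  v_{0} + v_{6} = 0  ⟹  sig = ⟨2 | 0⟩
  P={1,4}:  v_{1} + v_{4} = 0  ⟹  sig = ⟨2 | 0⟩
  P={3,9}:  v_{3} + v_{9} = 0  ⟹  sig = ⟨2 | 0⟩
  P={5,7}:  v_{5} + v_{7} = 0  ⟹  sig = ⟨2 | 0⟩
  P={1,3}:  v_{1} + v_{3} = v_{2}  ⟹  sig = ⟨2 | 1⟩
  P={1,7}:  v_{1} + v_{7} = v_{3}  ⟹  sig = ⟨2 | 1⟩
  P={1,9}:  v_{1} + v_{9} = v_{5}  ⟹  sig = ⟨2 | 1⟩
  P={2,4}:  v_{2} + v_{4} = v_{3}  ⟹  sig = ⟨2 | 1⟩
  P={2,8}:  v_{2} + v_{8} = v_{6}  ⟹  sig = ⟨2 | 1⟩
  P={2,9}:  v_{2} + v_{9} = v_{1}  ⟹  sig = ⟨2 | 1⟩
  P={3,4}:  v_{3} + v_{4} = v_{7}  ⟹  sig = ⟨2 | 1⟩
  P={3,5}:  v_{3} + v_{5} = v_{1}  ⟹  sig = ⟨2 | 1⟩
  P={4,5}:  v_{4} + v_{5} = v_{9}  ⟹  sig = ⟨2 | 1⟩
  P={7,9}:  v_{7} + v_{9} = v_{4}  ⟹  sig = ⟨2 | 1⟩
  P={0,8}:  v_{0} + v_{8} = v_{4} + v_{9}  ⟹  sig = ⟨2 | 1 1⟩
  P={1,8}:  v_{1} + v_{8} = v_{6} + v_{9}  ⟹  sig = ⟨2 | 1 1⟩
  P={3,8}:  v_{3} + v_{8} = v_{4} + v_{6}  ⟹  sig = ⟨2 | 1 1⟩
  P={5,8}:  v_{5} + v_{8} = v_{6} + 2·v_{9}  ⟹  sig = ⟨2 | 1 2⟩
  P={7,8}:  v_{7} + v_{8} = 2·v_{4} + v_{6}  ⟹  sig = ⟨2 | 1 2⟩
  P={2,5}:  v_{2} + v_{5} = 2·v_{1}  ⟹  sig = ⟨2 | 2⟩
  P={2,7}:  v_{2} + v_{7} = 2·v_{3}  ⟹  sig = ⟨2 | 2⟩
  P={4,6,9}:  v_{4} + v_{6} + v_{9} = v_{8}  ⟹  sig = ⟨3 | 1⟩

Hence PRS(X_Σ) =
    |P|=2: 21 collections, coeffs (), (), (), (), (1), (1), (1), (1), (1), (1), (1), (1), (1), (1), (1,1), (1,1), (1,1), (1,2), (1,2), (2), (2)
    |P|=3: 1 collection, coeffs (1)


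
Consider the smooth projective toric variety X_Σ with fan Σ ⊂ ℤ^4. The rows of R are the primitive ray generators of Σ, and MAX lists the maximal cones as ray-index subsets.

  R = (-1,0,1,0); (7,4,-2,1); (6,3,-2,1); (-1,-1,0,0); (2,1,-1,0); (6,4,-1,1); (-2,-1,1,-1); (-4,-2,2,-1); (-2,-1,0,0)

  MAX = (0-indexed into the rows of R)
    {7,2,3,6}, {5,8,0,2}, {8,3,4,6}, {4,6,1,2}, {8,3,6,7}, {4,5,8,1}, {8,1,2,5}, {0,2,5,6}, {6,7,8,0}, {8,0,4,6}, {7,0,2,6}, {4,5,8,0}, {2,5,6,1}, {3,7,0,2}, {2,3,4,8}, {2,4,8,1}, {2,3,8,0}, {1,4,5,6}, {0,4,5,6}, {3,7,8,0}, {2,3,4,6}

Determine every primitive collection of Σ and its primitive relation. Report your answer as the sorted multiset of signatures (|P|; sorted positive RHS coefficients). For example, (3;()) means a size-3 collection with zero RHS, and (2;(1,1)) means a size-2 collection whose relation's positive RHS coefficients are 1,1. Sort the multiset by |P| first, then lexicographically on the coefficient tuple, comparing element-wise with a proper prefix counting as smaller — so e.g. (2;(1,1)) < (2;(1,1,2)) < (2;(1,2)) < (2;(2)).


14 collections generate NE(X_Σ); each relation:

  P = {0,1}:  v_{0} + v_{1} = v_{5}  ⟹  sig = (2;(1))
  P = {1,3}:  v_{1} + v_{3} = v_{2}  ⟹  sig = (2;(1))
  P = {4,7}:  v_{4} + v_{7} = v_{6}  ⟹  sig = (2;(1))
  P = {3,5}:  v_{3} + v_{5} = v_{0} + v_{2}  ⟹  sig = (2;(1,1))
  P = {1,7}:  v_{1} + v_{7} = v_{0} + v_{2} + v_{6}  ⟹  sig = (2;(1,1,1))
  P = {5,7}:  v_{5} + v_{7} = 2·v_{0} + v_{2} + v_{6}  ⟹  sig = (2;(1,1,2))
  P = {0,3,4}:  v_{0} + v_{3} + v_{4} = 0  ⟹  sig = (3;())
  P = {2,7,8}:  v_{2} + v_{7} + v_{8} = 0  ⟹  sig = (3;())
  P = {0,2,4}:  v_{0} + v_{2} + v_{4} = v_{1}  ⟹  sig = (3;(1))
  P = {0,3,6}:  v_{0} + v_{3} + v_{6} = v_{7}  ⟹  sig = (3;(1))
  P = {2,6,8}:  v_{2} + v_{6} + v_{8} = v_{4}  ⟹  sig = (3;(1))
  P = {1,6,8}:  v_{1} + v_{6} + v_{8} = v_{0} + 2·v_{4}  ⟹  sig = (3;(1,2))
  P = {2,4,5}:  v_{2} + v_{4} + v_{5} = 2·v_{1}  ⟹  sig = (3;(2))
  P = {5,6,8}:  v_{5} + v_{6} + v_{8} = 2·v_{0} + 2·v_{4}  ⟹  sig = (3;(2,2))

so the primitive-relation signature multiset is
    |P|=2: 6 collections, coeffs (1), (1), (1), (1,1), (1,1,1), (1,1,2)
    |P|=3: 8 collections, coeffs (), (), (1), (1), (1), (1,2), (2), (2,2)


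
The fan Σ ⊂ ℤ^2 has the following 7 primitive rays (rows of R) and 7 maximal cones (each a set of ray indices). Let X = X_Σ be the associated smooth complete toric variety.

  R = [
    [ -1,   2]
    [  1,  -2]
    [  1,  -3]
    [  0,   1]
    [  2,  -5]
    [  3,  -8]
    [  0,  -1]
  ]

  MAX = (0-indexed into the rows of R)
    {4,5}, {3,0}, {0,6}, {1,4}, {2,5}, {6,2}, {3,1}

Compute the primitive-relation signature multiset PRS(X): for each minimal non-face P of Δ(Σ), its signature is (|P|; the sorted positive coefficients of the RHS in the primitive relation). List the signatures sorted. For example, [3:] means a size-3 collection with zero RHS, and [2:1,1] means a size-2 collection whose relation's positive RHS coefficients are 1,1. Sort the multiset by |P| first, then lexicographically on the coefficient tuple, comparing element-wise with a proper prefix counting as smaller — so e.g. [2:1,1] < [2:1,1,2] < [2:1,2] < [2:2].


Minimal non-faces — 14 found among 7 rays, 7 max cones:

  {0,1}:  v_{0} + v_{1} = 0  →  sig = [2:]
  {3,6}:  v_{3} + v_{6} = 0  →  sig = [2:]
  {0,2}:  v_{0} + v_{2} = v_{6}  →  sig = [2:1]
  {0,4}:  v_{0} + v_{4} = v_{2}  →  sig = [2:1]
  {1,2}:  v_{1} + v_{2} = v_{4}  →  sig = [2:1]
  {1,6}:  v_{1} + v_{6} = v_{2}  →  sig = [2:1]
  {2,3}:  v_{2} + v_{3} = v_{1}  →  sig = [2:1]
  {2,4}:  v_{2} + v_{4} = v_{5}  →  sig = [2:1]
  {3,5}:  v_{3} + v_{5} = v_{1} + v_{4}  →  sig = [2:1,1]
  {0,5}:  v_{0} + v_{5} = 2·v_{2}  →  sig = [2:2]
  {1,5}:  v_{1} + v_{5} = 2·v_{4}  →  sig = [2:2]
  {3,4}:  v_{3} + v_{4} = 2·v_{1}  →  sig = [2:2]
  {4,6}:  v_{4} + v_{6} = 2·v_{2}  →  sig = [2:2]
  {5,6}:  v_{5} + v_{6} = 3·v_{2}  →  sig = [2:3]

Hence PRS(X_Σ) =
{ [2:] ×2,  [2:1] ×6,  [2:1,1],  [2:2] ×4,  [2:3] }


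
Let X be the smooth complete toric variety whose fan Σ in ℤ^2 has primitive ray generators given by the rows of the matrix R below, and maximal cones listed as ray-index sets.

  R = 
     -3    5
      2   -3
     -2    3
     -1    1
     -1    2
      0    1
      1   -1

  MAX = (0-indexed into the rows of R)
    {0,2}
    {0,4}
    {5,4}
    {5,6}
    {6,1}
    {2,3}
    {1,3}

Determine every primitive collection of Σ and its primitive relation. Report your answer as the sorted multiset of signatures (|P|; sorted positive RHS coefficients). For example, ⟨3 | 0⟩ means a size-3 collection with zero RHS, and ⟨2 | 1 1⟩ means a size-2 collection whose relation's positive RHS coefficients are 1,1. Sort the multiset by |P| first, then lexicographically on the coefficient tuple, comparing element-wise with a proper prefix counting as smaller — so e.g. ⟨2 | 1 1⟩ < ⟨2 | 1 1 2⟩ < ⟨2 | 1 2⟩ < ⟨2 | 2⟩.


Σ has 14 primitive collections:

  P = {1,2}:  v_{1} + v_{2} = 0  →  sig = ⟨2 | 0⟩
  P = {3,6}:  v_{3} + v_{6} = 0  →  sig = ⟨2 | 0⟩
  P = {0,1}:  v_{0} + v_{1} = v_{4}  →  sig = ⟨2 | 1⟩
  P = {1,4}:  v_{1} + v_{4} = v_{6}  →  sig = ⟨2 | 1⟩
  P = {2,4}:  v_{2} + v_{4} = v_{0}  →  sig = ⟨2 | 1⟩
  P = {2,6}:  v_{2} + v_{6} = v_{4}  →  sig = ⟨2 | 1⟩
  P = {3,4}:  v_{3} + v_{4} = v_{2}  →  sig = ⟨2 | 1⟩
  P = {3,5}:  v_{3} + v_{5} = v_{4}  →  sig = ⟨2 | 1⟩
  P = {4,6}:  v_{4} + v_{6} = v_{5}  →  sig = ⟨2 | 1⟩
  P = {0,3}:  v_{0} + v_{3} = 2·v_{2}  →  sig = ⟨2 | 2⟩
  P = {0,6}:  v_{0} + v_{6} = 2·v_{4}  →  sig = ⟨2 | 2⟩
  P = {1,5}:  v_{1} + v_{5} = 2·v_{6}  →  sig = ⟨2 | 2⟩
  P = {2,5}:  v_{2} + v_{5} = 2·v_{4}  →  sig = ⟨2 | 2⟩
  P = {0,5}:  v_{0} + v_{5} = 3·v_{4}  →  sig = ⟨2 | 3⟩

Signatures (|P|; sorted positive RHS coefficients), sorted:
{ ⟨2 | 0⟩ ×2,  ⟨2 | 1⟩ ×7,  ⟨2 | 2⟩ ×4,  ⟨2 | 3⟩ }


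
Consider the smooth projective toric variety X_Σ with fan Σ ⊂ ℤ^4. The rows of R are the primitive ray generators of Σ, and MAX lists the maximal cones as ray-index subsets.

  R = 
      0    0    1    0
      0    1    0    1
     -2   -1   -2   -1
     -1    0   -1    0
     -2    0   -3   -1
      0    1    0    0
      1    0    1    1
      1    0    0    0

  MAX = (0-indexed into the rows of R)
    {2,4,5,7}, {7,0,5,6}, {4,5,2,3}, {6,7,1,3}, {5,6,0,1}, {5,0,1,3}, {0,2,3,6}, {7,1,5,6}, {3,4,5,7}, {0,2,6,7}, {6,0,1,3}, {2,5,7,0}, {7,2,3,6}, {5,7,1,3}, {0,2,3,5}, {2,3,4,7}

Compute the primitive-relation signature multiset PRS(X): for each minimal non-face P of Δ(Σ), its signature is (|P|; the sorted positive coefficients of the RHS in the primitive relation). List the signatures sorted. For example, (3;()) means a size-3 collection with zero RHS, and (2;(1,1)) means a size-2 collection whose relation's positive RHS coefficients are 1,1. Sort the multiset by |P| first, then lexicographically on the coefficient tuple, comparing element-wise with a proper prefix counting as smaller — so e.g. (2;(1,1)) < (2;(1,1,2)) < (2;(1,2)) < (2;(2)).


Δ(Σ) — 8 vertices, 9 min non-faces:

  • {0,4}:  v_{0} + v_{4} = v_{2} + v_{5}  so sig = (2;(1,1))
  • {1,4}:  v_{1} + v_{4} = 3·v_{3} + v_{5} + v_{7}  so sig = (2;(1,1,3))
  • {4,6}:  v_{4} + v_{6} = 2·v_{3} + v_{7}  so sig = (2;(1,2))
  • {1,2}:  v_{1} + v_{2} = 2·v_{3}  so sig = (2;(2))
  • {0,3,7}:  v_{0} + v_{3} + v_{7} = 0  so sig = (3;())
  • {2,5,6}:  v_{2} + v_{5} + v_{6} = v_{3}  so sig = (3;(1))
  • {3,5,6}:  v_{3} + v_{5} + v_{6} = v_{1}  so sig = (3;(1))
  • {0,1,7}:  v_{0} + v_{1} + v_{7} = v_{5} + v_{6}  so sig = (3;(1,1))
  • {2,3,5,7}:  v_{2} + v_{3} + v_{5} + v_{7} = v_{4}  so sig = (4;(1))

Signatures (|P|; sorted positive RHS coefficients), sorted:
    |P|=2: 4 collections, coeffs (1,1), (1,1,3), (1,2), (2)
    |P|=3: 4 collections, coeffs (), (1), (1), (1,1)
    |P|=4: 1 collection, coeffs (1)


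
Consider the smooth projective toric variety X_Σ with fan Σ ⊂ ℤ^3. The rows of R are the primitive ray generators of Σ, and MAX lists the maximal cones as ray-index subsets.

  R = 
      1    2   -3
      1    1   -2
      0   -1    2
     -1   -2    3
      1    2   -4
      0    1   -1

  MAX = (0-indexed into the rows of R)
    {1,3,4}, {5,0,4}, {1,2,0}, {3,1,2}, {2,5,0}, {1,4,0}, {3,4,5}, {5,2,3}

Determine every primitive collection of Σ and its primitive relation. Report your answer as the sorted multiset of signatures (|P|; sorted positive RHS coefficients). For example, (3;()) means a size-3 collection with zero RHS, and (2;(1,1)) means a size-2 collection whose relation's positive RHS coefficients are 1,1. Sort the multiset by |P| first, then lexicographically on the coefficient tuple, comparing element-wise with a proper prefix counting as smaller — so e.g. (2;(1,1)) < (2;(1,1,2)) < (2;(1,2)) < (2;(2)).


The 3 primitive collections of Σ (r=6, n=3):

  • {0,3}:  v_{0} + v_{3} = 0 ; sig = (2;())
  • {1,5}:  v_{1} + v_{5} = v_{0} ; sig = (2;(1))
  • {2,4}:  v_{2} + v_{4} = v_{1} ; sig = (2;(1))

so the primitive-relation signature multiset is
[(2;()), (2;(1)), (2;(1))]


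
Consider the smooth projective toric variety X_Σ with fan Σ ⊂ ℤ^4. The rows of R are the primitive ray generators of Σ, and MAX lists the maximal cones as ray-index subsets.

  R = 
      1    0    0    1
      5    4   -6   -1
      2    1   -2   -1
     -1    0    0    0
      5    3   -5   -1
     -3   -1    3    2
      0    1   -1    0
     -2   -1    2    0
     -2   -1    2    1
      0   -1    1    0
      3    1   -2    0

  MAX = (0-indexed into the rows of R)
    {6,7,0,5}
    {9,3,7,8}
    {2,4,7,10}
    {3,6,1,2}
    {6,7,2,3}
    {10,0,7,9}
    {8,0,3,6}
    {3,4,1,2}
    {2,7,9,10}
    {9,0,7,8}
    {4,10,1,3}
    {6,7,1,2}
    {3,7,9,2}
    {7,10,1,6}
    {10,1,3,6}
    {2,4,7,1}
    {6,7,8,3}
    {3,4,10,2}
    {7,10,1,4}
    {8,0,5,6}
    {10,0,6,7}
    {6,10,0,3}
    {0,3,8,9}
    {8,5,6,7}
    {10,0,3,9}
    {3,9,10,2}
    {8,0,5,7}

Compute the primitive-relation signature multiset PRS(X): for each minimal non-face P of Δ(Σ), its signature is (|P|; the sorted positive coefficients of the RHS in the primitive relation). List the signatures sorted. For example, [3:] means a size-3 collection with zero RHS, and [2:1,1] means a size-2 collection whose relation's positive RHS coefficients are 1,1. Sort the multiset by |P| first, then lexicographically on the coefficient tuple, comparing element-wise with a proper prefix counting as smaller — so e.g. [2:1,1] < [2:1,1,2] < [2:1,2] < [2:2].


24 minimal non-faces of Δ(Σ) (on 11 rays):

  {2,8}:  v_{2} + v_{8} = 0  ⟹  sig = [2:]
  {6,9}:  v_{6} + v_{9} = 0  ⟹  sig = [2:]
  {0,2}:  v_{0} + v_{2} = v_{10}  ⟹  sig = [2:1]
  {1,9}:  v_{1} + v_{9} = v_{4}  ⟹  sig = [2:1]
  {4,6}:  v_{4} + v_{6} = v_{1}  ⟹  sig = [2:1]
  {8,10}:  v_{8} + v_{10} = v_{0}  ⟹  sig = [2:1]
  {4,8}:  v_{4} + v_{8} = v_{6} + v_{10}  ⟹  sig = [2:1,1]
  {4,9}:  v_{4} + v_{9} = v_{2} + v_{10}  ⟹  sig = [2:1,1]
  {2,5}:  v_{2} + v_{5} = v_{0} + v_{6} + v_{7}  ⟹  sig = [2:1,1,1]
  {5,9}:  v_{5} + v_{9} = v_{0} + v_{7} + v_{8}  ⟹  sig = [2:1,1,1]
  {4,5}:  v_{4} + v_{5} = v_{0} + 2·v_{6} + v_{7} + v_{10}  ⟹  sig = [2:1,1,1,2]
  {1,5}:  v_{1} + v_{5} = v_{0} + 3·v_{6} + v_{7} + v_{10}  ⟹  sig = [2:1,1,1,3]
  {5,10}:  v_{5} + v_{10} = 2·v_{0} + v_{6} + v_{7}  ⟹  sig = [2:1,1,2]
  {0,4}:  v_{0} + v_{4} = v_{6} + 2·v_{10}  ⟹  sig = [2:1,2]
  {1,8}:  v_{1} + v_{8} = 2·v_{6} + v_{10}  ⟹  sig = [2:1,2]
  {3,5}:  v_{3} + v_{5} = v_{6} + 2·v_{8}  ⟹  sig = [2:1,2]
  {0,1}:  v_{0} + v_{1} = 2·v_{6} + 2·v_{10}  ⟹  sig = [2:2,2]
  {3,7,10}:  v_{3} + v_{7} + v_{10} = 0  ⟹  sig = [3:]
  {0,3,7}:  v_{0} + v_{3} + v_{7} = v_{8}  ⟹  sig = [3:1]
  {2,6,10}:  v_{2} + v_{6} + v_{10} = v_{4}  ⟹  sig = [3:1]
  {3,4,7}:  v_{3} + v_{4} + v_{7} = v_{2} + v_{6}  ⟹  sig = [3:1,1]
  {1,3,7}:  v_{1} + v_{3} + v_{7} = v_{2} + 2·v_{6}  ⟹  sig = [3:1,2]
  {1,2,10}:  v_{1} + v_{2} + v_{10} = 2·v_{4}  ⟹  sig = [3:2]
  {0,6,7,8}:  v_{0} + v_{6} + v_{7} + v_{8} = v_{5}  ⟹  sig = [4:1]

Signatures (|P|; sorted positive RHS coefficients), sorted:
    [2:]
    [2:]
    [2:1]
    [2:1]
    [2:1]
    [2:1]
    [2:1,1]
    [2:1,1]
    [2:1,1,1]
    [2:1,1,1]
    [2:1,1,1,2]
    [2:1,1,1,3]
    [2:1,1,2]
    [2:1,2]
    [2:1,2]
    [2:1,2]
    [2:2,2]
    [3:]
    [3:1]
    [3:1]
    [3:1,1]
    [3:1,2]
    [3:2]
    [4:1]


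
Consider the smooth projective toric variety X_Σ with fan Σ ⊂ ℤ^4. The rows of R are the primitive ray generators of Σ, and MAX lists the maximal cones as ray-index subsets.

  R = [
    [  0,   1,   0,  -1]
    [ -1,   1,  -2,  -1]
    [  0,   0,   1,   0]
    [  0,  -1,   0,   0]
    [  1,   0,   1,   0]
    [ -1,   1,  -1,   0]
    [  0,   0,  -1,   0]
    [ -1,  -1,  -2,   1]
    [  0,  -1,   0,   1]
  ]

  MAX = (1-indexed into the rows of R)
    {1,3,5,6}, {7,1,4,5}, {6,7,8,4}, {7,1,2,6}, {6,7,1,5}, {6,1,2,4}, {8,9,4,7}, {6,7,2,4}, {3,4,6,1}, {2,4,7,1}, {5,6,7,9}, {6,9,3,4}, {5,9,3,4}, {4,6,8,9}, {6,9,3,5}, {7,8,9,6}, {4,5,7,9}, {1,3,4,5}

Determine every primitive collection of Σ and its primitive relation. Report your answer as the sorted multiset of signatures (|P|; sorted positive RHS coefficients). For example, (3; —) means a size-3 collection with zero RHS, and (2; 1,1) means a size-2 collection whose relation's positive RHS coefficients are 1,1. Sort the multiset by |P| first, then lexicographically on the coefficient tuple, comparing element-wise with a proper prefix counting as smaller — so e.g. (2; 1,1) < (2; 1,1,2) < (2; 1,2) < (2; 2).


12 collections generate NE(X_Σ); each relation:

  P={1,9}:  v_{1} + v_{9} = 0  ⇒ sig = (2; —)
  P={3,7}:  v_{3} + v_{7} = 0  ⇒ sig = (2; —)
  P={2,5}:  v_{2} + v_{5} = v_{1} + v_{7}  ⇒ sig = (2; 1,1)
  P={5,8}:  v_{5} + v_{8} = v_{7} + v_{9}  ⇒ sig = (2; 1,1)
  P={1,8}:  v_{1} + v_{8} = v_{4} + v_{6} + v_{7}  ⇒ sig = (2; 1,1,1)
  P={2,3}:  v_{2} + v_{3} = v_{1} + v_{4} + v_{6}  ⇒ sig = (2; 1,1,1)
  P={2,9}:  v_{2} + v_{9} = v_{4} + v_{6} + v_{7}  ⇒ sig = (2; 1,1,1)
  P={3,8}:  v_{3} + v_{8} = v_{4} + v_{6} + v_{9}  ⇒ sig = (2; 1,1,1)
  P={2,8}:  v_{2} + v_{8} = 2·v_{4} + 2·v_{6} + 2·v_{7}  ⇒ sig = (2; 2,2,2)
  P={4,5,6}:  v_{4} + v_{5} + v_{6} = 0  ⇒ sig = (3; —)
  P={1,4,6,7}:  v_{1} + v_{4} + v_{6} + v_{7} = v_{2}  ⇒ sig = (4; 1)
  P={4,6,7,9}:  v_{4} + v_{6} + v_{7} + v_{9} = v_{8}  ⇒ sig = (4; 1)

Hence PRS(X_Σ) =
[(2; —), (2; —), (2; 1,1), (2; 1,1), (2; 1,1,1), (2; 1,1,1), (2; 1,1,1), (2; 1,1,1), (2; 2,2,2), (3; —), (4; 1), (4; 1)]


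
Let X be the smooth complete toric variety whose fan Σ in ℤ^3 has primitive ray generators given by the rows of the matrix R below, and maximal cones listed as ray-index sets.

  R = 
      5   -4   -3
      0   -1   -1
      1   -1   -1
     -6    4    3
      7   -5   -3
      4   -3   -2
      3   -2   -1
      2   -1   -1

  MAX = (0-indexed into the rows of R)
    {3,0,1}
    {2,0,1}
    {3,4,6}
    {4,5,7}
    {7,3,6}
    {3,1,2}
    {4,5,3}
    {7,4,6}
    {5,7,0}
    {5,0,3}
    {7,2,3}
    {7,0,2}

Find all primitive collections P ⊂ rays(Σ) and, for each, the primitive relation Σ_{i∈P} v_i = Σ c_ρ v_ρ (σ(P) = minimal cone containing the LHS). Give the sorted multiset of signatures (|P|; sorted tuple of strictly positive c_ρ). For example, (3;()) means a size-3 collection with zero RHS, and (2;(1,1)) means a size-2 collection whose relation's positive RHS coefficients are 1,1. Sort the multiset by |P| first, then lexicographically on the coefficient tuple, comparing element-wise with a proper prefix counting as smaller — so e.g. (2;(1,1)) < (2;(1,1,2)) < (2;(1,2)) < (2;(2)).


14 minimal non-faces of Δ(Σ) (on 8 rays):

  P = {2,5}:  v_{2} + v_{5} = v_{0}  →  sig = (2;(1))
  P = {2,6}:  v_{2} + v_{6} = v_{5}  →  sig = (2;(1))
  P = {5,6}:  v_{5} + v_{6} = v_{4}  →  sig = (2;(1))
  P = {1,6}:  v_{1} + v_{6} = v_{0} + v_{3} + v_{5}  →  sig = (2;(1,1,1))
  P = {1,4}:  v_{1} + v_{4} = v_{0} + v_{3} + 2·v_{5}  →  sig = (2;(1,1,2))
  P = {1,5}:  v_{1} + v_{5} = 2·v_{0} + v_{3}  →  sig = (2;(1,2))
  P = {0,6}:  v_{0} + v_{6} = 2·v_{5}  →  sig = (2;(2))
  P = {1,7}:  v_{1} + v_{7} = 2·v_{2}  →  sig = (2;(2))
  P = {2,4}:  v_{2} + v_{4} = 2·v_{5}  →  sig = (2;(2))
  P = {0,4}:  v_{0} + v_{4} = 3·v_{5}  →  sig = (2;(3))
  P = {3,5,7}:  v_{3} + v_{5} + v_{7} = 0  →  sig = (3;())
  P = {0,2,3}:  v_{0} + v_{2} + v_{3} = v_{1}  →  sig = (3;(1))
  P = {0,3,7}:  v_{0} + v_{3} + v_{7} = v_{2}  →  sig = (3;(1))
  P = {3,4,7}:  v_{3} + v_{4} + v_{7} = v_{6}  →  sig = (3;(1))

Signatures (|P|; sorted positive RHS coefficients), sorted:
[(2;(1)), (2;(1)), (2;(1)), (2;(1,1,1)), (2;(1,1,2)), (2;(1,2)), (2;(2)), (2;(2)), (2;(2)), (2;(3)), (3;()), (3;(1)), (3;(1)), (3;(1))]


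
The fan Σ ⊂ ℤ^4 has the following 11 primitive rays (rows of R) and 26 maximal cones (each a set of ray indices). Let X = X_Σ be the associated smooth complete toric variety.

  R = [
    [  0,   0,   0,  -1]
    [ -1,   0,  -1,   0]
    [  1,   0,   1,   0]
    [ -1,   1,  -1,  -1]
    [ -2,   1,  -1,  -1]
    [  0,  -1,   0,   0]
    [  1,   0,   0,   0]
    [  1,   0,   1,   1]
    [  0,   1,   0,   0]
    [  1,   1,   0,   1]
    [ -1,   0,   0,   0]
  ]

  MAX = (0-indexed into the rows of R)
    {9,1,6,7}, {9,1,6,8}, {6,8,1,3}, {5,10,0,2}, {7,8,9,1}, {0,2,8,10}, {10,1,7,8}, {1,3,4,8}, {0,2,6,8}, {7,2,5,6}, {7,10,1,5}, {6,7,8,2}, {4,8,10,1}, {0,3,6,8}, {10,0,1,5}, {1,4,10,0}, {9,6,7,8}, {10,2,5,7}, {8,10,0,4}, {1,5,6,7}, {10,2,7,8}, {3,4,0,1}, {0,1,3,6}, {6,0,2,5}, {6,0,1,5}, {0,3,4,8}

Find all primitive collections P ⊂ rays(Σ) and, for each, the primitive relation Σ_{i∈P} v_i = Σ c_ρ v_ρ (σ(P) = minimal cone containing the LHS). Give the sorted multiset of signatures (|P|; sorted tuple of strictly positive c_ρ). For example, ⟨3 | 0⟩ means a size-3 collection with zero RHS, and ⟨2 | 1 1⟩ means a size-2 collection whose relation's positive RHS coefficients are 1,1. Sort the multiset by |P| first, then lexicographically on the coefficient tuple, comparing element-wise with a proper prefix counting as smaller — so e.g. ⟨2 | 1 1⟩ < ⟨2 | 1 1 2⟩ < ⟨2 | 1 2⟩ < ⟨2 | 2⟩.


Primitive collections (20):

  P={1,2}:  v_{1} + v_{2} = 0 ; sig = ⟨2 | 0⟩
  P={5,8}:  v_{5} + v_{8} = 0 ; sig = ⟨2 | 0⟩
  P={6,10}:  v_{6} + v_{10} = 0 ; sig = ⟨2 | 0⟩
  P={0,7}:  v_{0} + v_{7} = v_{2} ; sig = ⟨2 | 1⟩
  P={3,7}:  v_{3} + v_{7} = v_{8} ; sig = ⟨2 | 1⟩
  P={3,10}:  v_{3} + v_{10} = v_{4} ; sig = ⟨2 | 1⟩
  P={4,6}:  v_{4} + v_{6} = v_{3} ; sig = ⟨2 | 1⟩
  P={0,9}:  v_{0} + v_{9} = v_{6} + v_{8} ; sig = ⟨2 | 1 1⟩
  P={2,3}:  v_{2} + v_{3} = v_{0} + v_{8} ; sig = ⟨2 | 1 1⟩
  P={3,5}:  v_{3} + v_{5} = v_{0} + v_{1} ; sig = ⟨2 | 1 1⟩
  P={4,7}:  v_{4} + v_{7} = v_{8} + v_{10} ; sig = ⟨2 | 1 1⟩
  P={2,4}:  v_{2} + v_{4} = v_{0} + v_{8} + v_{10} ; sig = ⟨2 | 1 1 1⟩
  P={2,9}:  v_{2} + v_{9} = v_{6} + v_{7} + v_{8} ; sig = ⟨2 | 1 1 1⟩
  P={4,5}:  v_{4} + v_{5} = v_{0} + v_{1} + v_{10} ; sig = ⟨2 | 1 1 1⟩
  P={5,9}:  v_{5} + v_{9} = v_{1} + v_{6} + v_{7} ; sig = ⟨2 | 1 1 1⟩
  P={9,10}:  v_{9} + v_{10} = v_{1} + v_{7} + v_{8} ; sig = ⟨2 | 1 1 1⟩
  P={3,9}:  v_{3} + v_{9} = v_{1} + v_{6} + 2·v_{8} ; sig = ⟨2 | 1 1 2⟩
  P={4,9}:  v_{4} + v_{9} = v_{1} + 2·v_{8} ; sig = ⟨2 | 1 2⟩
  P={0,1,8}:  v_{0} + v_{1} + v_{8} = v_{3} ; sig = ⟨3 | 1⟩
  P={1,6,7,8}:  v_{1} + v_{6} + v_{7} + v_{8} = v_{9} ; sig = ⟨4 | 1⟩

so the primitive-relation signature multiset is
{ ⟨2 | 0⟩ ×3,  ⟨2 | 1⟩ ×4,  ⟨2 | 1 1⟩ ×4,  ⟨2 | 1 1 1⟩ ×5,  ⟨2 | 1 1 2⟩,  ⟨2 | 1 2⟩,  ⟨3 | 1⟩,  ⟨4 | 1⟩ }


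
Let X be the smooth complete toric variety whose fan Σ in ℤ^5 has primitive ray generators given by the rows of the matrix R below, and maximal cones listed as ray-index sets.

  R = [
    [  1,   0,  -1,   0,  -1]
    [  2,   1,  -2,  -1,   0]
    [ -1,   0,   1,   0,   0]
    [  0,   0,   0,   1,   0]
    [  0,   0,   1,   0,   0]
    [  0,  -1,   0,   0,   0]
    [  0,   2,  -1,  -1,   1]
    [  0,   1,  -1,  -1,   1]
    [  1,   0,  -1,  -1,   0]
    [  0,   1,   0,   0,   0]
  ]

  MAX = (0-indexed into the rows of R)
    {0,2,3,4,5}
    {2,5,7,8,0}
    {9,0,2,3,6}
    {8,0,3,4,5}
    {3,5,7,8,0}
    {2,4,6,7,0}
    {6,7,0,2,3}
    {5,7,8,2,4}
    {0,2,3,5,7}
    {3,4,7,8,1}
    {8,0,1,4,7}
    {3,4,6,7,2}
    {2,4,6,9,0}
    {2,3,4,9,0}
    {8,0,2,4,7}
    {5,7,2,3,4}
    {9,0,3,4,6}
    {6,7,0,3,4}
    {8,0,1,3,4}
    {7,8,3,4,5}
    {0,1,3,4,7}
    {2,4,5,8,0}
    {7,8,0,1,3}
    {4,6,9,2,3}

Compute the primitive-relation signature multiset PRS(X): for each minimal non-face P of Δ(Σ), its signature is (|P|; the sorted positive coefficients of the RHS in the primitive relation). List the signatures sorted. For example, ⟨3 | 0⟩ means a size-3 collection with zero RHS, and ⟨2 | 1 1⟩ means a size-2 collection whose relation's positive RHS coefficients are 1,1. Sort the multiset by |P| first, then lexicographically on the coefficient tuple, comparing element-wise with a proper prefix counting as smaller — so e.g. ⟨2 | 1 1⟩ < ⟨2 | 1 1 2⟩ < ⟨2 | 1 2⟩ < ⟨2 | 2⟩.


|primitive collections| = 14. Relations:

  {5,9}:  v_{5} + v_{9} = 0  ⟹  sig = ⟨2 | 0⟩
  {5,6}:  v_{5} + v_{6} = v_{7}  ⟹  sig = ⟨2 | 1⟩
  {7,9}:  v_{7} + v_{9} = v_{6}  ⟹  sig = ⟨2 | 1⟩
  {1,2}:  v_{1} + v_{2} = v_{0} + v_{4} + v_{7}  ⟹  sig = ⟨2 | 1 1 1⟩
  {8,9}:  v_{8} + v_{9} = v_{0} + v_{4} + v_{7}  ⟹  sig = ⟨2 | 1 1 1⟩
  {6,8}:  v_{6} + v_{8} = v_{0} + v_{4} + 2·v_{7}  ⟹  sig = ⟨2 | 1 1 2⟩
  {1,5}:  v_{1} + v_{5} = v_{3} + 2·v_{8}  ⟹  sig = ⟨2 | 1 2⟩
  {1,9}:  v_{1} + v_{9} = 2·v_{0} + v_{3} + 2·v_{4} + 2·v_{7}  ⟹  sig = ⟨2 | 1 2 2 2⟩
  {1,6}:  v_{1} + v_{6} = 2·v_{0} + v_{3} + 2·v_{4} + 3·v_{7}  ⟹  sig = ⟨2 | 1 2 2 3⟩
  {2,3,8}:  v_{2} + v_{3} + v_{8} = 0  ⟹  sig = ⟨3 | 0⟩
  {0,4,5,7}:  v_{0} + v_{4} + v_{5} + v_{7} = v_{8}  ⟹  sig = ⟨4 | 1⟩
  {0,2,3,4,7}:  v_{0} + v_{2} + v_{3} + v_{4} + v_{7} = v_{9}  ⟹  sig = ⟨5 | 1⟩
  {0,3,4,7,8}:  v_{0} + v_{3} + v_{4} + v_{7} + v_{8} = v_{1}  ⟹  sig = ⟨5 | 1⟩
  {0,2,3,4,6}:  v_{0} + v_{2} + v_{3} + v_{4} + v_{6} = 2·v_{9}  ⟹  sig = ⟨5 | 2⟩

Sorted signature multiset PRS(X):
{ ⟨2 | 0⟩,  ⟨2 | 1⟩ ×2,  ⟨2 | 1 1 1⟩ ×2,  ⟨2 | 1 1 2⟩,  ⟨2 | 1 2⟩,  ⟨2 | 1 2 2 2⟩,  ⟨2 | 1 2 2 3⟩,  ⟨3 | 0⟩,  ⟨4 | 1⟩,  ⟨5 | 1⟩ ×2,  ⟨5 | 2⟩ }


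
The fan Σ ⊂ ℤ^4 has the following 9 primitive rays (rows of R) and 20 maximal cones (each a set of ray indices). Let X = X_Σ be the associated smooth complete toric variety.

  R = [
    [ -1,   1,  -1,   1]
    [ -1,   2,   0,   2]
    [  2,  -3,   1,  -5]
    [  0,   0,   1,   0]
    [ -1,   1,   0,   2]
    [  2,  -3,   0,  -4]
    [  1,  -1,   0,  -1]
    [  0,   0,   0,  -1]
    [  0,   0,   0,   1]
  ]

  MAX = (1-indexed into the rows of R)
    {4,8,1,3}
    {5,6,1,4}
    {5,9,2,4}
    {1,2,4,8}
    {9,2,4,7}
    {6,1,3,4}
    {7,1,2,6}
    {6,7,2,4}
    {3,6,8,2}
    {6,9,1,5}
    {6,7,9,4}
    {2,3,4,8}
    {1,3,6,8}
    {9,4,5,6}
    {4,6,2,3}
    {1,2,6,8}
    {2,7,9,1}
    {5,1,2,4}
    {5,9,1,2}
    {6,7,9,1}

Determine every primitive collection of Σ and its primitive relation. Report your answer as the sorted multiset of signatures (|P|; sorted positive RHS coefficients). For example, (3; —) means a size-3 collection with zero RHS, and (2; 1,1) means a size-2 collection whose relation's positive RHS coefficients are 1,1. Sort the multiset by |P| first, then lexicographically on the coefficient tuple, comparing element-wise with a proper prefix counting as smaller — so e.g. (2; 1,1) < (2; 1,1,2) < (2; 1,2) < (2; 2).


Δ(Σ) — 9 vertices, 14 min non-faces:

  {8,9}:  v_{8} + v_{9} = 0 ; sig = (2; —)
  {5,7}:  v_{5} + v_{7} = v_{9} ; sig = (2; 1)
  {3,9}:  v_{3} + v_{9} = v_{4} + v_{6} ; sig = (2; 1,1)
  {5,8}:  v_{5} + v_{8} = v_{1} + v_{4} ; sig = (2; 1,1)
  {7,8}:  v_{7} + v_{8} = v_{2} + v_{6} ; sig = (2; 1,1)
  {3,5}:  v_{3} + v_{5} = v_{1} + 2·v_{4} + v_{6} ; sig = (2; 1,1,2)
  {3,7}:  v_{3} + v_{7} = v_{2} + v_{4} + 2·v_{6} ; sig = (2; 1,1,2)
  {1,4,7}:  v_{1} + v_{4} + v_{7} = 0 ; sig = (3; —)
  {2,5,6}:  v_{2} + v_{5} + v_{6} = 0 ; sig = (3; —)
  {1,4,9}:  v_{1} + v_{4} + v_{9} = v_{5} ; sig = (3; 1)
  {2,6,9}:  v_{2} + v_{6} + v_{9} = v_{7} ; sig = (3; 1)
  {4,6,8}:  v_{4} + v_{6} + v_{8} = v_{3} ; sig = (3; 1)
  {1,2,3}:  v_{1} + v_{2} + v_{3} = 2·v_{8} ; sig = (3; 2)
  {1,2,4,6}:  v_{1} + v_{2} + v_{4} + v_{6} = v_{8} ; sig = (4; 1)

Sorted signature multiset PRS(X):
{ (2; —),  (2; 1),  (2; 1,1) ×3,  (2; 1,1,2) ×2,  (3; —) ×2,  (3; 1) ×3,  (3; 2),  (4; 1) }


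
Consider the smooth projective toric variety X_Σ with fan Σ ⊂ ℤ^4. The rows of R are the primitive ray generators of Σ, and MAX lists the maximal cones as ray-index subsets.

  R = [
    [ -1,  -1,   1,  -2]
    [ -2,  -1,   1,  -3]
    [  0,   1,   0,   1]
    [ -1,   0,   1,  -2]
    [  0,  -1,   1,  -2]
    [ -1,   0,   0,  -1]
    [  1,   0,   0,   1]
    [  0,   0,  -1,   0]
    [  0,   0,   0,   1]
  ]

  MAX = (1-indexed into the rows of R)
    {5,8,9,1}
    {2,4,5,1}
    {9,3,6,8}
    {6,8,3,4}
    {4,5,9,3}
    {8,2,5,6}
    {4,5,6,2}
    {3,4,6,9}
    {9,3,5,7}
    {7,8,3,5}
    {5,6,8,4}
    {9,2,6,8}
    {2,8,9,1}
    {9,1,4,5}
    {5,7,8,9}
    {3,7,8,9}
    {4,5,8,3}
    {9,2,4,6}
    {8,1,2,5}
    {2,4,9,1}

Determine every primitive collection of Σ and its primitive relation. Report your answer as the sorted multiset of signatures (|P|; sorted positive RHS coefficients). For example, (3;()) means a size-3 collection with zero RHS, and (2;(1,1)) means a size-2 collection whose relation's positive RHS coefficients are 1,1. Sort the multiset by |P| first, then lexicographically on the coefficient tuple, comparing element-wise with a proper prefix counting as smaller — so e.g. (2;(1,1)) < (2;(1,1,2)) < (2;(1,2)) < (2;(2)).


Δ(Σ) — 9 vertices, 14 min non-faces:

  P={6,7}:  v_{6} + v_{7} = 0 ; sig = (2;())
  P={1,6}:  v_{1} + v_{6} = v_{2} ; sig = (2;(1))
  P={2,7}:  v_{2} + v_{7} = v_{1} ; sig = (2;(1))
  P={1,3}:  v_{1} + v_{3} = v_{4} + v_{9} ; sig = (2;(1,1))
  P={1,7}:  v_{1} + v_{7} = v_{5} + v_{9} ; sig = (2;(1,1))
  P={4,7}:  v_{4} + v_{7} = v_{3} + v_{5} ; sig = (2;(1,1))
  P={2,3}:  v_{2} + v_{3} = v_{4} + v_{6} + v_{9} ; sig = (2;(1,1,1))
  P={3,5,6}:  v_{3} + v_{5} + v_{6} = v_{4} ; sig = (3;(1))
  P={4,8,9}:  v_{4} + v_{8} + v_{9} = v_{6} ; sig = (3;(1))
  P={5,6,9}:  v_{5} + v_{6} + v_{9} = v_{1} ; sig = (3;(1))
  P={1,4,8}:  v_{1} + v_{4} + v_{8} = v_{5} + 2·v_{6} ; sig = (3;(1,2))
  P={2,4,8}:  v_{2} + v_{4} + v_{8} = v_{5} + 3·v_{6} ; sig = (3;(1,3))
  P={2,5,9}:  v_{2} + v_{5} + v_{9} = 2·v_{1} ; sig = (3;(2))
  P={3,5,8,9}:  v_{3} + v_{5} + v_{8} + v_{9} = 0 ; sig = (4;())

Signatures (|P|; sorted positive RHS coefficients), sorted:
{ (2;()),  (2;(1)) ×2,  (2;(1,1)) ×3,  (2;(1,1,1)),  (3;(1)) ×3,  (3;(1,2)),  (3;(1,3)),  (3;(2)),  (4;()) }
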